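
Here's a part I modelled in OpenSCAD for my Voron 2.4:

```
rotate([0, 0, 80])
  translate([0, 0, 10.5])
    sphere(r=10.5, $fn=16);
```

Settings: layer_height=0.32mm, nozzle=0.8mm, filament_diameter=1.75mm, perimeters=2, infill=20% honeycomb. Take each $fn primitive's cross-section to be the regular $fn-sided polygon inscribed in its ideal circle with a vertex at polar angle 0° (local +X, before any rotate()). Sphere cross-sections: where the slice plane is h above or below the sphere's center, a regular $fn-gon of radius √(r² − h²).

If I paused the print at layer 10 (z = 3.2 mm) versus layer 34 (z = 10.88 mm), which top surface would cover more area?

layer 34 (z = 10.88 mm)

Layer 10 (z = 3.2): the r=10.5 sphere contributes a regular 16-gon of circumradius √(10.5²−7.3²) = 7.547 (area = (16/2)·7.547²·sin(360°/16) = 174.38 mm²); (whole slice rotated 80° about Z — lengths, areas and connectivity unchanged). So its area = 174.38 mm². Layer 34 (z = 10.88): the r=10.5 sphere slices to a regular 16-gon of circumradius 10.493 (√(r²−h²) with h=0.38 from center) (area = (16/2)·10.493²·sin(360°/16) = 337.08 mm²); (rotated 80° about Z; rotation is an isometry so areas/perimeters/island counts are preserved). So its area = 337.08 mm². Layer 34 is larger (337.08 vs 174.38 mm²).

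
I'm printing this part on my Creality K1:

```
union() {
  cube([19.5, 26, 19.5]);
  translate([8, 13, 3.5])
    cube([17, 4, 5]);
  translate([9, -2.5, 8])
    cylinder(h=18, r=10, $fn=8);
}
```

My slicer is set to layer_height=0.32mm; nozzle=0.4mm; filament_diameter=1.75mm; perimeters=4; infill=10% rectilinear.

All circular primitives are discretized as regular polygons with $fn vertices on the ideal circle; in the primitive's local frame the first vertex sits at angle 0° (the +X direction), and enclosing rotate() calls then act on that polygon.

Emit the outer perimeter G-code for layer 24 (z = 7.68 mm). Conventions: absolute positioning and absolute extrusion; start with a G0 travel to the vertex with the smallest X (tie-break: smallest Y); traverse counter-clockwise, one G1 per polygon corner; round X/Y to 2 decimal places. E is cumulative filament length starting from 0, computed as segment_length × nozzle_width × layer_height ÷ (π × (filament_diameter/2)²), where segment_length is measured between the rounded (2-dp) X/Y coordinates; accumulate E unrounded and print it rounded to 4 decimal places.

At z = 7.68 mm: the cube (footprint 19.5×26) is included at this height; the cube at (8, 13) (footprint 17×4) is included at this height; the cylinder at (9, -2.5) is not intersected at this z (z outside [8, 26]); Merging all regions: the regions partially overlap (shared area 46.00 mm²), so overlapping operands fuse into one piece — 1 connected region. The outline is a single polygon with 8 vertices. Extrusion per mm of travel: 0.4 × 0.32 / (π × 0.875²) = 0.053216. Accumulating E over each segment gives final E = 5.4281.

G0 X0.00 Y0.00 Z7.68
G1 X19.50 Y0.00 E1.0377
G1 X19.50 Y13.00 E1.7295
G1 X25.00 Y13.00 E2.0222
G1 X25.00 Y17.00 E2.2351
G1 X19.50 Y17.00 E2.5278
G1 X19.50 Y26.00 E3.0067
G1 X0.00 Y26.00 E4.0444
G1 X0.00 Y0.00 E5.4281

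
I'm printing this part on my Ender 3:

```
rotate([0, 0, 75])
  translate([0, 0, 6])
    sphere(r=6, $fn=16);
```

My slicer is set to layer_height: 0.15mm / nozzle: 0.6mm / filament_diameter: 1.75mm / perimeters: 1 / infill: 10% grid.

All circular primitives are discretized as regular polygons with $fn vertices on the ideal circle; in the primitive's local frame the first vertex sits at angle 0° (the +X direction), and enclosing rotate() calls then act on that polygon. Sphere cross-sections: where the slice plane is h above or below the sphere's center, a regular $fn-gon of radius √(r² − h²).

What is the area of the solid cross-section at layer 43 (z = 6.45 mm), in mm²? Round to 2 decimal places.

109.59 mm²

At z = 6.45 mm: the r=6 sphere contributes a regular 16-gon of circumradius √(6²−0.45²) = 5.983 (area = (16/2)·5.983²·sin(360°/16) = 109.59 mm²); (whole slice rotated 75° about Z — lengths, areas and connectivity unchanged). Overall, the cross-section is a single solid region. Net area = 109.59 mm².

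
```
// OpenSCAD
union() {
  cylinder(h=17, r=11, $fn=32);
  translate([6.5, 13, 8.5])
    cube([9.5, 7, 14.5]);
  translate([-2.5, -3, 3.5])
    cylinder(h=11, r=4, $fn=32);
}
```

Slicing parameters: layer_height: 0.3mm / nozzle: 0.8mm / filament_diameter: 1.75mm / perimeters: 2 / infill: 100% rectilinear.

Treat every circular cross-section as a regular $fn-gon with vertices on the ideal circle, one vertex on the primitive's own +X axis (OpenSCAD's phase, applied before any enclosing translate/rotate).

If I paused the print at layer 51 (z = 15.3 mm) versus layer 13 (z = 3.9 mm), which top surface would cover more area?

layer 51 (z = 15.3 mm)

Layer 51 (z = 15.3): the r=11 cylinder gives a regular 32-gon of circumradius 11 (constant along its height) (area = (32/2)·11.000²·sin(360°/32) = 377.69 mm²); the 9.5×7 cube at (6.5, 13) contributes its full rectangle (area 66.50 mm²); the cylinder at (-2.5, -3) is not intersected at this z (z outside [3.5, 14.5]); Combining (union): the 2 present regions are separate (no shared area or edge), so areas and boundary lengths simply add and each stays a separate island — area = 444.19 mm². So its area = 444.19 mm². Layer 13 (z = 3.9): the cylinder: section is a regular 32-gon, circumradius r=11 (area = (32/2)·11.000²·sin(360°/32) = 377.69 mm²); the cube at (6.5, 13) is not intersected at this z (z outside [8.5, 23]); the r=4 cylinder at (-2.5, -3) gives a regular 32-gon of circumradius 4 (constant along its height) (area = (32/2)·4.000²·sin(360°/32) = 49.94 mm²); Combining (union): the r=4 cylinder at (-2.5, -3) lies entirely inside the r=11 cylinder, so the union is just the r=11 cylinder — area = 377.69 mm². So its area = 377.69 mm². Layer 51 is larger (444.19 vs 377.69 mm²).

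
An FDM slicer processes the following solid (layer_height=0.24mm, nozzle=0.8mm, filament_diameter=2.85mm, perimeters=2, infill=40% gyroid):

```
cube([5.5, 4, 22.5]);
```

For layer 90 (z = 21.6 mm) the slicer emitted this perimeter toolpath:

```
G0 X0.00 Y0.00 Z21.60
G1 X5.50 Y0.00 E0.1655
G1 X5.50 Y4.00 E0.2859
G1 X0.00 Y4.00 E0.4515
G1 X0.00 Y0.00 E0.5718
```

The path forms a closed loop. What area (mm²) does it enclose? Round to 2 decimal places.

Apply the shoelace formula to the sequence of (X, Y) vertices; enclosed area = 22.00 mm².

22.00 mm²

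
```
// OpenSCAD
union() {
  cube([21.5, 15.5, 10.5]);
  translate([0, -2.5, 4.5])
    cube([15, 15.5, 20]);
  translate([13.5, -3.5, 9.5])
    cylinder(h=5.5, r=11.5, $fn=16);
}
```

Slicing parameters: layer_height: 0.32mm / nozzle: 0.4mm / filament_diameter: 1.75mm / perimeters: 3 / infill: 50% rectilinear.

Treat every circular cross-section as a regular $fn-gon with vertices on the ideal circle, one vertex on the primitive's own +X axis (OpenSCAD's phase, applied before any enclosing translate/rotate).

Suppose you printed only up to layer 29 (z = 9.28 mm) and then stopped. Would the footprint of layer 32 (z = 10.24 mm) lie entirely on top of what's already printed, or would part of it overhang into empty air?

Compare the two slices. At z = 9.28: the 21.5×15.5 cube contributes its full rectangle (area 333.25 mm²); the cube at (0, -2.5) is present — its section is the full 15×15.5 rectangle (area 232.50 mm²); the cylinder at (13.5, -3.5) is absent (z outside [9.5, 15]); Taking the union: the regions partially overlap — summed areas 565.75 mm² minus the doubly-counted overlap 195.00 mm² gives 370.75 mm² — area = 370.75 mm². At z = 10.24: the cube is present — its section is the full 21.5×15.5 rectangle (area 333.25 mm²); the cube at (0, -2.5) is present — its section is the full 15×15.5 rectangle (area 232.50 mm²); the r=11.5 cylinder at (13.5, -3.5) contributes a regular 16-gon of circumradius 11.5 (area = (16/2)·11.500²·sin(360°/16) = 404.88 mm²); Taking the union: the regions partially overlap — summed areas 970.63 mm² minus the doubly-counted overlap 343.16 mm² gives 627.46 mm² — area = 627.46 mm². Checking containment: at z = 10.24 the cross-section extends beyond the z = 9.28 cross-section by about 256.71 mm².

part overhangs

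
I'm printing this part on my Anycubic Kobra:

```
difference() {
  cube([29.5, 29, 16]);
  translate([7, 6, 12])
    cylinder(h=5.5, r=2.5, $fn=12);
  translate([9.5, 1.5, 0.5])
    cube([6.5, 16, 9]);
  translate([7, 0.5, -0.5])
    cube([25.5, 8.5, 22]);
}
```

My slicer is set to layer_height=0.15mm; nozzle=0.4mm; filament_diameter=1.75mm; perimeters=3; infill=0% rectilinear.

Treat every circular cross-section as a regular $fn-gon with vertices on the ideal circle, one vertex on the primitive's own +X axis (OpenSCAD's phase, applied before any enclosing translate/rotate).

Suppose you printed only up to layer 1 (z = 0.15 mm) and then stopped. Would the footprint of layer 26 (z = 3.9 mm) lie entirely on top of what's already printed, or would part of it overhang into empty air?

Compare the two slices. At z = 0.15: the cube is present — its section is the full 29.5×29 rectangle (area 855.50 mm²); the cylinder at (7, 6) is absent (z outside [12, 17.5]); the cube at (9.5, 1.5) is absent (z outside [0.5, 9.5]); the 25.5×8.5 cube at (7, 0.5) contributes its full rectangle (area 216.75 mm²); Taking the first minus the rest: starting from the 29.5×29 cube (855.50 mm²), the 25.5×8.5 cube at (7, 0.5) partially overlaps it — only the 191.25 mm² overlap (of its 216.75 mm²) is removed, clipping the outline — area = 664.25 mm². At z = 3.9: the cube is present — its section is the full 29.5×29 rectangle (area 855.50 mm²); the cylinder at (7, 6) is absent (z outside [12, 17.5]); the cube at (9.5, 1.5) is present — its section is the full 6.5×16 rectangle (area 104.00 mm²); the cube at (7, 0.5) (footprint 25.5×8.5) is included at this height (area 216.75 mm²); Taking the first minus the rest: starting from the 29.5×29 cube (855.50 mm²), the 6.5×16 cube at (9.5, 1.5) lies wholly inside it (removes its full 104.00 mm² and its 45.00 mm outline becomes a hole wall); the 25.5×8.5 cube at (7, 0.5) partially overlaps it — only the 142.50 mm² overlap (of its 216.75 mm²) is removed, clipping the outline — area = 609.00 mm². Checking containment: the cross-section at z = 3.9 is a subset of the cross-section at z = 0.15.

entirely on top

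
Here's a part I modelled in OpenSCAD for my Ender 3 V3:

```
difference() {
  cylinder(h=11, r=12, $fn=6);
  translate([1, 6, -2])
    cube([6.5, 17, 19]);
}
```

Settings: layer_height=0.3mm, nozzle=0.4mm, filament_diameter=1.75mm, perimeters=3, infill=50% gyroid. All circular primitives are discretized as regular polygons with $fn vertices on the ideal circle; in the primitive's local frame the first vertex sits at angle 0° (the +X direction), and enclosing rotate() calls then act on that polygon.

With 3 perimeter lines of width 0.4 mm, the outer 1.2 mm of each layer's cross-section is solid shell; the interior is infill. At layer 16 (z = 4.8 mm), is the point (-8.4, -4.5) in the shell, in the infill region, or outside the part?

shell

At z = 4.8 mm: the cylinder: section is a regular 6-gon, circumradius r=12; the 6.5×17 cube at (1, 6) contributes its full rectangle; Taking the first minus the rest: starting from the r=12 cylinder, the 6.5×17 cube at (1, 6) partially overlaps it — only the 26.60 mm² overlap (of its 110.50 mm²) is removed, clipping the outline — 1 connected region. Overall, the cross-section is a single solid region. The nearest boundary edge runs (-6.00, -10.39)→(-12.00, 0.00); distance from the point to it = 0.87 mm. The point is inside the cross-section, 0.87 mm from the nearest boundary — within the 1.2 mm shell band (3 × 0.4).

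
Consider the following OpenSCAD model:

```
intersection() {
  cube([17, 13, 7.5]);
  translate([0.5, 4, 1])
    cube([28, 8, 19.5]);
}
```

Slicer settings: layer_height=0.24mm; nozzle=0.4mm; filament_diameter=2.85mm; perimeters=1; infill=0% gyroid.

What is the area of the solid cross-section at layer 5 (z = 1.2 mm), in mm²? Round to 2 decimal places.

132.00 mm²

At z = 1.2 mm: the cube is present — its section is the full 17×13 rectangle (area 221.00 mm²); the cube at (0.5, 4) (footprint 28×8) is included at this height (area 224.00 mm²); Keeping only the common overlap: the 28×8 cube at (0.5, 4) partially overlaps the 17×13 cube; clipping to the common part keeps 132.00 mm² — area = 132.00 mm². Overall, the cross-section is a single solid region. Net area = 132.00 mm².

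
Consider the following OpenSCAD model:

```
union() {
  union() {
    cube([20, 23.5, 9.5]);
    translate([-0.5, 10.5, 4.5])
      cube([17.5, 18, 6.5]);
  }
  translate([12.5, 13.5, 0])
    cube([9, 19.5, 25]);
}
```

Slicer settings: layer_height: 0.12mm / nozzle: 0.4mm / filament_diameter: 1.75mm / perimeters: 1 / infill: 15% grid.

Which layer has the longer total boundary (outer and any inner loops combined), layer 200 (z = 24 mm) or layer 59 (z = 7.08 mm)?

Layer 200 (z = 24): the cube is not intersected at this z (z outside [0, 9.5]); the cube at (-0.5, 10.5) does not reach this height (z outside [4.5, 11]); Merging all regions: nothing is present at this height; the cube at (12.5, 13.5) is present — its section is the full 9×19.5 rectangle (perimeter 57.00 mm); Combining (union): only the 9×19.5 cube at (12.5, 13.5) is present, so the union is just that shape — boundary = 57.00 mm. So its perimeter = 57.00 mm. Layer 59 (z = 7.08): the cube (footprint 20×23.5) is included at this height (perimeter 87.00 mm); the cube at (-0.5, 10.5) is present — its section is the full 17.5×18 rectangle (perimeter 71.00 mm); Combining (union): the regions partially overlap (shared area 221.00 mm²), so the edge portions inside another operand are dropped and the merged outline is re-measured after clipping — boundary = 98.00 mm; the cube at (12.5, 13.5) (footprint 9×19.5) is included at this height (perimeter 57.00 mm); Merging all regions: the regions partially overlap (shared area 97.50 mm²), so the edge portions inside another operand are dropped and the merged outline is re-measured after clipping — boundary = 110.00 mm. So its perimeter = 110.00 mm. Layer 59 is larger (110.00 vs 57.00 mm).

layer 59 (z = 7.08 mm)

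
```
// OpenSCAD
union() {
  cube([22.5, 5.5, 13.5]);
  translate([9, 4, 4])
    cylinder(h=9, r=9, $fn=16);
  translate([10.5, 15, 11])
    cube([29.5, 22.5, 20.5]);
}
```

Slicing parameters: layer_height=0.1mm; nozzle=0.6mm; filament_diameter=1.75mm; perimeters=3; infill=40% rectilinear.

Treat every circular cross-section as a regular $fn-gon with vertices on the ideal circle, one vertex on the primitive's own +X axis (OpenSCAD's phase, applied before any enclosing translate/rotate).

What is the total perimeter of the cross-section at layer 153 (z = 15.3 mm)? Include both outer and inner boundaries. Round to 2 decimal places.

At z = 15.3 mm: the cube is absent (z outside [0, 13.5]); the cylinder at (9, 4) does not reach this height (z outside [4, 13]); the 29.5×22.5 cube at (10.5, 15) contributes its full rectangle (perimeter 104.00 mm); Taking the union: only the 29.5×22.5 cube at (10.5, 15) is present, so the union is just that shape — boundary = 104.00 mm. Overall, the cross-section is a single solid region. Total boundary length (outer) = 104.00 mm.

104.00 mm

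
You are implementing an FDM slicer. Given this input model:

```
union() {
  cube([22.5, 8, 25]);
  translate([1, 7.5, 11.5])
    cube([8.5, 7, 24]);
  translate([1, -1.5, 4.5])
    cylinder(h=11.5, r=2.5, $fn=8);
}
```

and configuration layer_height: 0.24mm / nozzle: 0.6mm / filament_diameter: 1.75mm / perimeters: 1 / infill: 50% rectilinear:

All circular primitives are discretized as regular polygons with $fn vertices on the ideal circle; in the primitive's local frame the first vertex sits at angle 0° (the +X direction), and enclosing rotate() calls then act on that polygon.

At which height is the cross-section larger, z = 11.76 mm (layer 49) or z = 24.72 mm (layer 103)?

layer 49 (z = 11.76 mm)

Layer 49 (z = 11.76): the cube (footprint 22.5×8) is included at this height (area 180.00 mm²); the 8.5×7 cube at (1, 7.5) contributes its full rectangle (area 59.50 mm²); the r=2.5 cylinder at (1, -1.5) gives a regular 8-gon of circumradius 2.5 (constant along its height) (area = (8/2)·2.500²·sin(360°/8) = 17.68 mm²); Merging all regions: the regions partially overlap — summed areas 257.18 mm² minus the doubly-counted overlap 6.18 mm² gives 251.00 mm² — area = 251.00 mm². So its area = 251.00 mm². Layer 103 (z = 24.72): the cube (footprint 22.5×8) is included at this height (area 180.00 mm²); the 8.5×7 cube at (1, 7.5) contributes its full rectangle (area 59.50 mm²); the cylinder at (1, -1.5) is absent (z outside [4.5, 16]); Combining (union): the regions partially overlap — summed areas 239.50 mm² minus the doubly-counted overlap 4.25 mm² gives 235.25 mm² — area = 235.25 mm². So its area = 235.25 mm². Layer 49 is larger (251.00 vs 235.25 mm²).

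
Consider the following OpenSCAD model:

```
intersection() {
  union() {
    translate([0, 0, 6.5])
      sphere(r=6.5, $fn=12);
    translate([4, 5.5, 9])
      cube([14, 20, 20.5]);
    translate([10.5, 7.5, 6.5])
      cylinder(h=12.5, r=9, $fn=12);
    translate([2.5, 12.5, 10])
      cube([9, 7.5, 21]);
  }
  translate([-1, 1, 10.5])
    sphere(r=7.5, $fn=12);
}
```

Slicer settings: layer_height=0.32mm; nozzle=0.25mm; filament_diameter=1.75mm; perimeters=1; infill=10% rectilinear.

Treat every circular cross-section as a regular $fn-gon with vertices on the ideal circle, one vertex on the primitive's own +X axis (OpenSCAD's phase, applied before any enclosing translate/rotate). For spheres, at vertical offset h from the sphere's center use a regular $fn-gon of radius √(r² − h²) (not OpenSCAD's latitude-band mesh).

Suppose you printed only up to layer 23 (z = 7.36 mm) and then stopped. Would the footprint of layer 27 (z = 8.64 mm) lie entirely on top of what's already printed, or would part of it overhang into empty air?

Compare the two slices. At z = 7.36: the sphere: section is a regular 12-gon, circumradius = √(r²−h²) = √(6.5²−0.86²) = 6.443 (area = (12/2)·6.443²·sin(360°/12) = 124.53 mm²); the cube at (4, 5.5) is not intersected at this z (z outside [9, 29.5]); the r=9 cylinder at (10.5, 7.5) contributes a regular 12-gon of circumradius 9 (area = (12/2)·9.000²·sin(360°/12) = 243.00 mm²); the cube at (2.5, 12.5) does not reach this height (z outside [10, 31]); Taking the union: the regions partially overlap — summed areas 367.53 mm² minus the doubly-counted overlap 11.43 mm² gives 356.11 mm² — area = 356.11 mm²; the r=7.5 sphere at (-1, 1) contributes a regular 12-gon of circumradius √(7.5²−3.14²) = 6.811 (area = (12/2)·6.811²·sin(360°/12) = 139.17 mm²); Taking the intersection: the r=7.5 sphere at (-1, 1) partially overlaps that combined region; clipping to the common part keeps 115.03 mm² — area = 115.03 mm². At z = 8.64: the sphere: section is a regular 12-gon, circumradius = √(r²−h²) = √(6.5²−2.14²) = 6.138 (area = (12/2)·6.138²·sin(360°/12) = 113.01 mm²); the cube at (4, 5.5) is not intersected at this z (z outside [9, 29.5]); the cylinder at (10.5, 7.5): section is a regular 12-gon, circumradius r=9 (area = (12/2)·9.000²·sin(360°/12) = 243.00 mm²); the cube at (2.5, 12.5) is not intersected at this z (z outside [10, 31]); Combining (union): the regions partially overlap — summed areas 356.01 mm² minus the doubly-counted overlap 9.04 mm² gives 346.97 mm² — area = 346.97 mm²; the r=7.5 sphere at (-1, 1) slices to a regular 12-gon of circumradius 7.266 (√(r²−h²) with h=1.86 from center) (area = (12/2)·7.266²·sin(360°/12) = 158.37 mm²); Taking the intersection: the r=7.5 sphere at (-1, 1) partially overlaps that combined region; clipping to the common part keeps 118.17 mm² — area = 118.17 mm². Checking containment: at z = 8.64 the cross-section extends beyond the z = 7.36 cross-section by about 8.42 mm².

part overhangs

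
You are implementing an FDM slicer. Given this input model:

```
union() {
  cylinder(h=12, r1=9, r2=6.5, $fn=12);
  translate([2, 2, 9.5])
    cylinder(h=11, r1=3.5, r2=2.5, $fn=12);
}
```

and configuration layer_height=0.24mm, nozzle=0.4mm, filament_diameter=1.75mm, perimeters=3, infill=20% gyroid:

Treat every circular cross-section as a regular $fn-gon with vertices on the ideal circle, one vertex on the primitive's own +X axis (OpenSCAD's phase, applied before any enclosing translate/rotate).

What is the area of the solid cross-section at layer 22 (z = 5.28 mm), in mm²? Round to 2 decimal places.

187.23 mm²

At z = 5.28 mm: the cone contributes a regular 12-gon of circumradius 7.900 (interpolated between r1=9 and r2=6.5 at t=0.440) (area = (12/2)·7.900²·sin(360°/12) = 187.23 mm²); the cone at (2, 2) is absent (z outside [9.5, 20.5]); Taking the union: only the cone is present, so the union is just that shape — area = 187.23 mm². Overall, the cross-section is a single solid region. Net area = 187.23 mm².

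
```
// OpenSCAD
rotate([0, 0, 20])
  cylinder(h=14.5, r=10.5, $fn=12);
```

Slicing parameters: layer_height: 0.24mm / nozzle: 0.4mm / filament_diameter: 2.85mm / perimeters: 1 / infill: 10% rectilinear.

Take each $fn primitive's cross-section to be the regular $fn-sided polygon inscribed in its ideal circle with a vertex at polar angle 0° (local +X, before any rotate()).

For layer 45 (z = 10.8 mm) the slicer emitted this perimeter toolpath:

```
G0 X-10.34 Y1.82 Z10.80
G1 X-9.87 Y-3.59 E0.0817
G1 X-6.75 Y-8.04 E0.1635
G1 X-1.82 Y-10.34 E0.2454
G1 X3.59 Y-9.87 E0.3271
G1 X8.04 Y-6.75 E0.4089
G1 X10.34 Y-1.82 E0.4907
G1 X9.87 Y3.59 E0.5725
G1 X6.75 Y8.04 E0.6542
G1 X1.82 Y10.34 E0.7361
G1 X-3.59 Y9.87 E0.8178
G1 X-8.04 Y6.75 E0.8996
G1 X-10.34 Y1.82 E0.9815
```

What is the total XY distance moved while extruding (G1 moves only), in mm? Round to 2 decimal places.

65.22 mm

Sum the Euclidean lengths of each G1 segment: total = 65.22 mm.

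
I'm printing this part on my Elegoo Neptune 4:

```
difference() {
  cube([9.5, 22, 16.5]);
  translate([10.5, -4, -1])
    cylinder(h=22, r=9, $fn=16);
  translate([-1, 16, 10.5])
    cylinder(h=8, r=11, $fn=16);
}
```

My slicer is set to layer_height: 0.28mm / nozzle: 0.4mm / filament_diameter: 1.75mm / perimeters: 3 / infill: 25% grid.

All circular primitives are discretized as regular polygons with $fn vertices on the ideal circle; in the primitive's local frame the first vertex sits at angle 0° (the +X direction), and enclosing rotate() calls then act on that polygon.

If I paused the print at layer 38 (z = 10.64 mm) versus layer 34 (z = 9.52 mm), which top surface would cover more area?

layer 34 (z = 9.52 mm)

Layer 38 (z = 10.64): the cube is present — its section is the full 9.5×22 rectangle (area 209.00 mm²); the r=9 cylinder at (10.5, -4) gives a regular 16-gon of circumradius 9 (constant along its height) (area = (16/2)·9.000²·sin(360°/16) = 247.98 mm²); the r=11 cylinder at (-1, 16) contributes a regular 16-gon of circumradius 11 (area = (16/2)·11.000²·sin(360°/16) = 370.44 mm²); Taking the first minus the rest: starting from the 9.5×22 cube (209.00 mm²), the r=9 cylinder at (10.5, -4) partially overlaps it — only the 22.76 mm² overlap (of its 247.98 mm²) is removed, clipping the outline; the r=11 cylinder at (-1, 16) partially overlaps it — only the 136.12 mm² overlap (of its 370.44 mm²) is removed, clipping the outline — area = 50.12 mm². So its area = 50.12 mm². Layer 34 (z = 9.52): the cube (footprint 9.5×22) is included at this height (area 209.00 mm²); the r=9 cylinder at (10.5, -4) contributes a regular 16-gon of circumradius 9 (area = (16/2)·9.000²·sin(360°/16) = 247.98 mm²); the cylinder at (-1, 16) is absent (z outside [10.5, 18.5]); Taking the first minus the rest: starting from the 9.5×22 cube (209.00 mm²), the r=9 cylinder at (10.5, -4) partially overlaps it — only the 22.76 mm² overlap (of its 247.98 mm²) is removed, clipping the outline — area = 186.24 mm². So its area = 186.24 mm². Layer 34 is larger (186.24 vs 50.12 mm²).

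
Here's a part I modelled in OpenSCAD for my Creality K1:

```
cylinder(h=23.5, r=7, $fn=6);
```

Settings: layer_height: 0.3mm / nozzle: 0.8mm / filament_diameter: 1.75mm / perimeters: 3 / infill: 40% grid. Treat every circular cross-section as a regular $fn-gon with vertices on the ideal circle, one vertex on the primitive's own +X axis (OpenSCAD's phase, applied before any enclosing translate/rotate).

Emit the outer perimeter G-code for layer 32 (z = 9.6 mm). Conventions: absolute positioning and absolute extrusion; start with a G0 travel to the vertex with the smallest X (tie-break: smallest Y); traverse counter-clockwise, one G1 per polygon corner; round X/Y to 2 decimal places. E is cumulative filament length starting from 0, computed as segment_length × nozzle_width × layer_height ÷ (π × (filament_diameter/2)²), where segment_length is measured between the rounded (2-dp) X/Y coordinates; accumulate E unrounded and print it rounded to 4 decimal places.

At z = 9.6 mm: the cylinder: section is a regular 6-gon, circumradius r=7. The outline is a single polygon with 6 vertices. Extrusion per mm of travel: 0.8 × 0.3 / (π × 0.875²) = 0.099780. Accumulating E over each segment gives final E = 4.1900.

G0 X-7.00 Y0.00 Z9.60
G1 X-3.50 Y-6.06 E0.6983
G1 X3.50 Y-6.06 E1.3967
G1 X7.00 Y0.00 E2.0950
G1 X3.50 Y6.06 E2.7933
G1 X-3.50 Y6.06 E3.4917
G1 X-7.00 Y0.00 E4.1900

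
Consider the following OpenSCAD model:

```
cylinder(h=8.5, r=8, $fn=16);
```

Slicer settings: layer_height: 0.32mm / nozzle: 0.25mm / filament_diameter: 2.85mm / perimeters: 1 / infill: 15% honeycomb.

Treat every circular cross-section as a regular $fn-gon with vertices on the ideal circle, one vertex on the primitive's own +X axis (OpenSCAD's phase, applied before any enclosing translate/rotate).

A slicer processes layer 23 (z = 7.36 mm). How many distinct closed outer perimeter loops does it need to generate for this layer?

At z = 7.36 mm: the r=8 cylinder contributes a regular 16-gon of circumradius 8. The result has 1 disconnected region.

1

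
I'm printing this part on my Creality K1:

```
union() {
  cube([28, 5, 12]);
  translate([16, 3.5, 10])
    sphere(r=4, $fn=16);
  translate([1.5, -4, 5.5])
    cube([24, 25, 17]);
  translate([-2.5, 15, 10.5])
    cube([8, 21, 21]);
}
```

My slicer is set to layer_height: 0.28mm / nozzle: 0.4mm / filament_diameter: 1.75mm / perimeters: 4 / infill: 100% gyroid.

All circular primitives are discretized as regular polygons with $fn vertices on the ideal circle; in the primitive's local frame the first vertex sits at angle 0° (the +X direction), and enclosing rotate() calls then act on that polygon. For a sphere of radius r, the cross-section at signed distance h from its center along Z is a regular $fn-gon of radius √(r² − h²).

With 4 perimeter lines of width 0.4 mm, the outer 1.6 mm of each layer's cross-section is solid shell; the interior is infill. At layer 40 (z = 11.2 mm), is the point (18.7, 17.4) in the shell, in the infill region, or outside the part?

At z = 11.2 mm: the cube (footprint 28×5) is included at this height; the sphere at (16, 3.5): section is a regular 16-gon, circumradius = √(r²−h²) = √(4²−1.2²) = 3.816; the cube at (1.5, -4) is present — its section is the full 24×25 rectangle; the 8×21 cube at (-2.5, 15) contributes its full rectangle; Merging all regions: the regions partially overlap (shared area 188.57 mm²), so overlapping operands fuse into one piece — 1 connected region. Overall, the cross-section is a single solid region. The nearest boundary edge runs (5.50, 21.00)→(25.50, 21.00); distance from the point to it = 3.60 mm. The point is inside the cross-section and 3.60 mm from the nearest boundary — more than the 1.6 mm shell width (4 × 0.4), so it's in the infill interior.

infill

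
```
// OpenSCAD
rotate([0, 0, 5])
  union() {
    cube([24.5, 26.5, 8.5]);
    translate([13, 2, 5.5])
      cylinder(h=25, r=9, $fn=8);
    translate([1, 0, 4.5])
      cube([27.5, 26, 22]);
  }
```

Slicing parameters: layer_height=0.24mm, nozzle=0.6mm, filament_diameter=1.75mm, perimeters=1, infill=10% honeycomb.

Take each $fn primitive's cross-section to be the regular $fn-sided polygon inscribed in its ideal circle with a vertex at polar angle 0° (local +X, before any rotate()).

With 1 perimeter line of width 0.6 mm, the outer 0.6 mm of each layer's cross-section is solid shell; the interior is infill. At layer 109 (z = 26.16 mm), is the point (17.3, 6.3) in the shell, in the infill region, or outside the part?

infill

At z = 26.16 mm: the cube is not intersected at this z (z outside [0, 8.5]); the cylinder at (13, 2): section is a regular 8-gon, circumradius r=9; the cube at (1, 0) (footprint 27.5×26) is included at this height; Combining (union): the regions partially overlap (shared area 148.89 mm²), so overlapping operands fuse into one piece — 1 connected region; (rotated 5° about Z; rotation is an isometry so areas/perimeters/island counts are preserved). Overall, the cross-section is a single solid region. Undo the 5° rotation: the query point maps to (17.783, 4.768) in the un-rotated model frame. The nearest boundary edge runs (28.50, 0.00)→(21.17, 0.00); distance from the point to it = 5.85 mm. The point is inside the cross-section and 5.85 mm from the nearest boundary — more than the 0.6 mm shell width (1 × 0.6), so it's in the infill interior.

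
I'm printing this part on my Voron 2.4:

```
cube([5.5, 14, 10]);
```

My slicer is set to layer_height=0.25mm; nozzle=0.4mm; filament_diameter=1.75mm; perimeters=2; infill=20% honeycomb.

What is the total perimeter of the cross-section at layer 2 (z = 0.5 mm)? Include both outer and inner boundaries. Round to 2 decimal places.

39.00 mm

At z = 0.5 mm: the cube is present — its section is the full 5.5×14 rectangle (perimeter 39.00 mm). Overall, the cross-section is a single solid region. Total boundary length (outer) = 39.00 mm.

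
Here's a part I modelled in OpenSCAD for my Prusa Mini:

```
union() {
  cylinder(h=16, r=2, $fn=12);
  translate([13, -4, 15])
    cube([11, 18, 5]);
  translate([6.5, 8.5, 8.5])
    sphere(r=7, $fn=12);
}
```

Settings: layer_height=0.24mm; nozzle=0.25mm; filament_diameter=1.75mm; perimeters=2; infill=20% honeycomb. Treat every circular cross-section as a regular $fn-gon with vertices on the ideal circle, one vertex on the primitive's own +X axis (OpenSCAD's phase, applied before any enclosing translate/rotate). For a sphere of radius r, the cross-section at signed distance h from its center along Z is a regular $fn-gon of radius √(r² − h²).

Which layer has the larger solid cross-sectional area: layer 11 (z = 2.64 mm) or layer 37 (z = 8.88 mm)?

Layer 11 (z = 2.64): the r=2 cylinder gives a regular 12-gon of circumradius 2 (constant along its height) (area = (12/2)·2.000²·sin(360°/12) = 12.00 mm²); the cube at (13, -4) is not intersected at this z (z outside [15, 20]); the sphere at (6.5, 8.5): section is a regular 12-gon, circumradius = √(r²−h²) = √(7²−5.86²) = 3.829 (area = (12/2)·3.829²·sin(360°/12) = 43.98 mm²); Taking the union: the 2 present regions are separate (no shared area or edge), so areas and boundary lengths simply add and each stays a separate island — area = 55.98 mm². So its area = 55.98 mm². Layer 37 (z = 8.88): the r=2 cylinder contributes a regular 12-gon of circumradius 2 (area = (12/2)·2.000²·sin(360°/12) = 12.00 mm²); the cube at (13, -4) is absent (z outside [15, 20]); the r=7 sphere at (6.5, 8.5) slices to a regular 12-gon of circumradius 6.990 (√(r²−h²) with h=0.38 from center) (area = (12/2)·6.990²·sin(360°/12) = 146.57 mm²); Taking the union: the 2 present regions are separate (no shared area or edge), so areas and boundary lengths simply add and each stays a separate island — area = 158.57 mm². So its area = 158.57 mm². Layer 37 is larger (158.57 vs 55.98 mm²).

layer 37 (z = 8.88 mm)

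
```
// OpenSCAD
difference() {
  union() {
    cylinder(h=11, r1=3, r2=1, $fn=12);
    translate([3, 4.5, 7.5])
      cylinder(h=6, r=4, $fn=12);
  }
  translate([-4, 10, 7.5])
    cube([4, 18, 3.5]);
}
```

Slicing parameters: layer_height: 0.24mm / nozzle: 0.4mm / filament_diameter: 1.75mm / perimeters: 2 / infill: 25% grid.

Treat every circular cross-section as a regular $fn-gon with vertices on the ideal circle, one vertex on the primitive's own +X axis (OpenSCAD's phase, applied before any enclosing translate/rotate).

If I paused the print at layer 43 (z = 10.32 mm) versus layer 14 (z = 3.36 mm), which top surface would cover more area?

layer 43 (z = 10.32 mm)

Layer 43 (z = 10.32): the cone: at t=0.938 of its height the radius interpolates to r₁+(r₂−r₁)t = 1.124, giving a regular 12-gon of that circumradius (area = (12/2)·1.124²·sin(360°/12) = 3.79 mm²); the r=4 cylinder at (3, 4.5) gives a regular 12-gon of circumradius 4 (constant along its height) (area = (12/2)·4.000²·sin(360°/12) = 48.00 mm²); Taking the union: the 2 present regions are separate (no shared area or edge), so areas and boundary lengths simply add and each stays a separate island — area = 51.79 mm²; the cube at (-4, 10) (footprint 4×18) is included at this height (area 72.00 mm²); Taking the first minus the rest: starting from that combined region (51.79 mm²), the 4×18 cube at (-4, 10) misses the remaining region (no effect) — area = 51.79 mm². So its area = 51.79 mm². Layer 14 (z = 3.36): the cone contributes a regular 12-gon of circumradius 2.389 (interpolated between r1=3 and r2=1 at t=0.305) (area = (12/2)·2.389²·sin(360°/12) = 17.12 mm²); the cylinder at (3, 4.5) is absent (z outside [7.5, 13.5]); Combining (union): only the cone is present, so the union is just that shape — area = 17.12 mm²; the cube at (-4, 10) is not intersected at this z (z outside [7.5, 11]); Taking the first minus the rest: none of the subtracted shapes is present at this height, so the result so far is unchanged — area = 17.12 mm². So its area = 17.12 mm². Layer 43 is larger (51.79 vs 17.12 mm²).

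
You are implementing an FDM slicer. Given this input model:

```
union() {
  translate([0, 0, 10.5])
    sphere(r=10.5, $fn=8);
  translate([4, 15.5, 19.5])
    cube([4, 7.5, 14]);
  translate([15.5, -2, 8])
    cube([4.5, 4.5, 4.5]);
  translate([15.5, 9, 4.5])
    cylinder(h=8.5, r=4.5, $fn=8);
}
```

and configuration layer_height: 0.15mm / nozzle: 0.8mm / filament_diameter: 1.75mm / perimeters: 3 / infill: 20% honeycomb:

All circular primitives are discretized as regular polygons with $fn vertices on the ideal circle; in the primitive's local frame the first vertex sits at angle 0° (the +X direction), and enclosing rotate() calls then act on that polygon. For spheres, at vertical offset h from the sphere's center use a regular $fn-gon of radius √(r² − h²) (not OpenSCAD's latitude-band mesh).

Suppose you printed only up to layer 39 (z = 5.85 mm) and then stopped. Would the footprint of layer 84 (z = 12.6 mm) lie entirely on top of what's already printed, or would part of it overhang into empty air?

part overhangs

Compare the two slices. At z = 5.85: the r=10.5 sphere contributes a regular 8-gon of circumradius √(10.5²−4.65²) = 9.414 (area = (8/2)·9.414²·sin(360°/8) = 250.68 mm²); the cube at (4, 15.5) does not reach this height (z outside [19.5, 33.5]); the cube at (15.5, -2) is absent (z outside [8, 12.5]); the r=4.5 cylinder at (15.5, 9) gives a regular 8-gon of circumradius 4.5 (constant along its height) (area = (8/2)·4.500²·sin(360°/8) = 57.28 mm²); Taking the union: the 2 present regions are separate (no shared area or edge), so areas and boundary lengths simply add and each stays a separate island — area = 307.95 mm². At z = 12.6: the r=10.5 sphere slices to a regular 8-gon of circumradius 10.288 (√(r²−h²) with h=2.1 from center) (area = (8/2)·10.288²·sin(360°/8) = 299.36 mm²); the cube at (4, 15.5) is not intersected at this z (z outside [19.5, 33.5]); the cube at (15.5, -2) is absent (z outside [8, 12.5]); the r=4.5 cylinder at (15.5, 9) gives a regular 8-gon of circumradius 4.5 (constant along its height) (area = (8/2)·4.500²·sin(360°/8) = 57.28 mm²); Taking the union: the 2 present regions are separate (no shared area or edge), so areas and boundary lengths simply add and each stays a separate island — area = 356.64 mm². Checking containment: at z = 12.6 the cross-section extends beyond the z = 5.85 cross-section by about 48.68 mm².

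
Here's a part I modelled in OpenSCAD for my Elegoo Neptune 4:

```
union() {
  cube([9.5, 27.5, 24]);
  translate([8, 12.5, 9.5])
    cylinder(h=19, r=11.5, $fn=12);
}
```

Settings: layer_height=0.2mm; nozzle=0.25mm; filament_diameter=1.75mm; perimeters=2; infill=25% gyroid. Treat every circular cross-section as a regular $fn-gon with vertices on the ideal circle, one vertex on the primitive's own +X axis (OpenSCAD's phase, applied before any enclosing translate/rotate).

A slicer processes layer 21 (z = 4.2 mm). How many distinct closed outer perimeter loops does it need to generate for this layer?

1

At z = 4.2 mm: the cube (footprint 9.5×27.5) is included at this height; the cylinder at (8, 12.5) is absent (z outside [9.5, 28.5]); Taking the union: only the 9.5×27.5 cube is present, so the union is just that shape — 1 connected region. The result has 1 disconnected region.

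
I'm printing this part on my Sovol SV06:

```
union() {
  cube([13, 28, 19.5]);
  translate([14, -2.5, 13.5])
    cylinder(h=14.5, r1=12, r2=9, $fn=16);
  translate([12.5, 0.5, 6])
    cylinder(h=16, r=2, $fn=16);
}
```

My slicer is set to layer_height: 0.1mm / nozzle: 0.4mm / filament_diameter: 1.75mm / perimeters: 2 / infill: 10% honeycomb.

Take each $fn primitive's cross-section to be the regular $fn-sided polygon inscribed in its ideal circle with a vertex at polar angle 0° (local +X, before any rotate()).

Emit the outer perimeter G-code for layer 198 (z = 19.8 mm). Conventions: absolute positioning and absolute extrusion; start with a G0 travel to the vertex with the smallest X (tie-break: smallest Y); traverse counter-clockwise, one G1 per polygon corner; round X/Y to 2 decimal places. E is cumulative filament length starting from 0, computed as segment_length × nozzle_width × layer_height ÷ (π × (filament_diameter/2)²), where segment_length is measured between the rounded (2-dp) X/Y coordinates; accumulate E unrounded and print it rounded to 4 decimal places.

At z = 19.8 mm: the cube is absent (z outside [0, 19.5]); the cone at (14, -2.5) (r1=12→r2=9) has section circumradius 10.697 here — a regular 16-gon; the r=2 cylinder at (12.5, 0.5) gives a regular 16-gon of circumradius 2 (constant along its height); Taking the union: the r=2 cylinder at (12.5, 0.5) lies entirely inside the cone at (14, -2.5), so the union is just the cone at (14, -2.5) — 1 connected region. The outline is a single polygon with 16 vertices. Extrusion per mm of travel: 0.4 × 0.1 / (π × 0.875²) = 0.016630. Accumulating E over each segment gives final E = 1.1103.

G0 X3.30 Y-2.50 Z19.80
G1 X4.12 Y-6.59 E0.0694
G1 X6.44 Y-10.06 E0.1388
G1 X9.91 Y-12.38 E0.2082
G1 X14.00 Y-13.20 E0.2776
G1 X18.09 Y-12.38 E0.3469
G1 X21.56 Y-10.06 E0.4164
G1 X23.88 Y-6.59 E0.4858
G1 X24.70 Y-2.50 E0.5551
G1 X23.88 Y1.59 E0.6245
G1 X21.56 Y5.06 E0.6939
G1 X18.09 Y7.38 E0.7633
G1 X14.00 Y8.20 E0.8327
G1 X9.91 Y7.38 E0.9021
G1 X6.44 Y5.06 E0.9715
G1 X4.12 Y1.59 E1.0409
G1 X3.30 Y-2.50 E1.1103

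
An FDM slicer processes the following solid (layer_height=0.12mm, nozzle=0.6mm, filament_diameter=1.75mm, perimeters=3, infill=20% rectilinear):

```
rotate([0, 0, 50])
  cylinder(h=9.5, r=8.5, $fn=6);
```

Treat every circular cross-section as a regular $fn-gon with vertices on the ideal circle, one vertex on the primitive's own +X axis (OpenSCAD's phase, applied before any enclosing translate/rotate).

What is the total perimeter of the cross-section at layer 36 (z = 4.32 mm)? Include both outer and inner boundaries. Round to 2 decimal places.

At z = 4.32 mm: the r=8.5 cylinder gives a regular 6-gon of circumradius 8.5 (constant along its height) (perimeter = 2·6·8.500·sin(180°/6) = 51.00 mm); (whole slice rotated 50° about Z — lengths, areas and connectivity unchanged). Overall, the cross-section is a single solid region. Total boundary length (outer) = 51.00 mm.

51.00 mm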